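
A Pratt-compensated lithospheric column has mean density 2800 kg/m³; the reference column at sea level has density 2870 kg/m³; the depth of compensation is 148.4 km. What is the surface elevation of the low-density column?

3.71 km

ρ_ref D = ρ (D + h) → h = D (ρ_ref − ρ)/ρ.
h = 148.4 km × (2870 − 2800)/2800 = 3.71 km.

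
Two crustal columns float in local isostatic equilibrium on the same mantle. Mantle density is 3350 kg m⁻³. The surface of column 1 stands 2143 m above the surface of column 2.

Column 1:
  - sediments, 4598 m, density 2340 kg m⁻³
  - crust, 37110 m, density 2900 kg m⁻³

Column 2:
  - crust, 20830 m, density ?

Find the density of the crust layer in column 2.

Take the compensation level at the base of the deeper column (depth z_c below the surface of column 1) and equate Σ ρ_i t_i down to z_c; mantle fills any gap and the z_c terms cancel.
Column 1: 4598×2340 + 37110×2900 + (z_c − 41708)×3350
Column 2: 2143×0 + 20830×ρ + (z_c − 2143 − 20830)×3350
The z_c×3350 term appears on both sides and cancels. Collect the known terms of each column as K = Σ(ρt)_known − 3350 × (depth of known layers): K_1 = 118378320 − 3350×41708 = −21343480; K_2 = 0 − 3350×(2143 + 20830) = −76959550.
Balance: K_1 = K_2 + 20830×ρ, so ρ = (K_1 − K_2)/20830 = 55616100/20830 = 2670 kg m⁻³.

2670 kg m⁻³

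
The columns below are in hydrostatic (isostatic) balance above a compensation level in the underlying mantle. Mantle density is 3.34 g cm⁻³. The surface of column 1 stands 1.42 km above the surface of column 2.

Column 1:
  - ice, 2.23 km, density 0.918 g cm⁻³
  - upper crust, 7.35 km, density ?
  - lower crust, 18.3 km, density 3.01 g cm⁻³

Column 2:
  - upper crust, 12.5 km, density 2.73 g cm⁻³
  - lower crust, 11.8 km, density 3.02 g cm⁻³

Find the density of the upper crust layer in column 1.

2.7 g cm⁻³

Take the compensation level at the base of the deeper column (depth z_c below the surface of column 1) and equate Σ ρ_i t_i down to z_c; mantle fills any gap and the z_c terms cancel.
Column 1: 2.23×0.918 + 7.35×ρ + 18.3×3.01 + (z_c − 27.88)×3.34
Column 2: 1.42×0 + 12.5×2.73 + 11.8×3.02 + (z_c − 1.42 − 24.3)×3.34
The z_c×3.34 term appears on both sides and cancels. Collect the known terms of each column as K = Σ(ρt)_known − 3.34 × (depth of known layers): K_1 = 57.13014 − 3.34×27.88 = −35.98906; K_2 = 69.761 − 3.34×(1.42 + 24.3) = −16.1438.
Balance: K_1 + 7.35×ρ = K_2, so ρ = (K_2 − K_1)/7.35 = 19.8453/7.35 = 2.7 g cm⁻³.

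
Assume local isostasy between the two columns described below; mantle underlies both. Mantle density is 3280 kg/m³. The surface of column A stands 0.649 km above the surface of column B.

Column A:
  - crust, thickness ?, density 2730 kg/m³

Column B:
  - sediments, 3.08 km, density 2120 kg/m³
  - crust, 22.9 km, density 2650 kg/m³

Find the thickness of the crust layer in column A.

36.6 km

Take the compensation level at the base of the deeper column (depth z_c below the surface of column A) and equate Σ ρ_i t_i down to z_c; mantle fills any gap and the z_c terms cancel.
Column A: x×2730 + (z_c − 0 − x)×3280
Column B: 0.649×0 + 3.08×2120 + 22.9×2650 + (z_c − 0.649 − 25.98)×3280
The z_c×3280 term appears on both sides and cancels. Collect the known terms of each column as K = Σ(ρt)_known − 3280 × (depth of known layers): K_A = 0 − 3280×0 = 0; K_B = 67214.6 − 3280×(0.649 + 25.98) = −20128.52.
Balance: K_A − x×(3280 − 2730) = K_B, so x = (K_A − K_B)/(3280 − 2730) = 20128.5/550 = 36.6 km.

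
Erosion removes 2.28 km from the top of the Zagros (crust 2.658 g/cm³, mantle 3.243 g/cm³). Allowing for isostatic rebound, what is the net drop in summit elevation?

0.411 km

Rebound u = e ρ_c/ρ_m = 2.28 km × 2.658/3.243 = 1.869 km.
Net surface drop = e − u = 2.28 km − 1.869 km = e (ρ_m − ρ_c)/ρ_m = 0.411 km.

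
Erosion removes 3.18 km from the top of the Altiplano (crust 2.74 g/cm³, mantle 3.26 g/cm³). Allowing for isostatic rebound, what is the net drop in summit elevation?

Rebound u = e ρ_c/ρ_m = 3.18 km × 2.74/3.26 = 2.673 km.
Net surface drop = e − u = 3.18 km − 2.673 km = e (ρ_m − ρ_c)/ρ_m = 0.507 km.

0.507 km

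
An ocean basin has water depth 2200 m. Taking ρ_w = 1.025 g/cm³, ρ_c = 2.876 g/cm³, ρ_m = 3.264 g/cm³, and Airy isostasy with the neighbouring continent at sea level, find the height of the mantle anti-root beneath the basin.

By Archimedes' principle applied to the lithosphere: replacing crust with seawater at the top is compensated by replacing crust with mantle at the base: d (ρ_c − ρ_w) = a (ρ_m − ρ_c).
a = d (ρ_c − ρ_w)/(ρ_m − ρ_c) = 2200 m × 1.851/0.388 = 10500 m.

10500 m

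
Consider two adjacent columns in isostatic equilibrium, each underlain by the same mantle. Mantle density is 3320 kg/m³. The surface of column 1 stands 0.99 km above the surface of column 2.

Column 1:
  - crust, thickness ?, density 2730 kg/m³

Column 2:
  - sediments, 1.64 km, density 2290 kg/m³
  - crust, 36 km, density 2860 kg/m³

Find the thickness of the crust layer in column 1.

Take the compensation level at the base of the deeper column (depth z_c below the surface of column 1) and equate Σ ρ_i t_i down to z_c; mantle fills any gap and the z_c terms cancel.
Column 1: x×2730 + (z_c − 0 − x)×3320
Column 2: 0.99×0 + 1.64×2290 + 36×2860 + (z_c − 0.99 − 37.64)×3320
The z_c×3320 term appears on both sides and cancels. Collect the known terms of each column as K = Σ(ρt)_known − 3320 × (depth of known layers): K_1 = 0 − 3320×0 = 0; K_2 = 106715.6 − 3320×(0.99 + 37.64) = −21536.
Balance: K_1 − x×(3320 − 2730) = K_2, so x = (K_1 − K_2)/(3320 − 2730) = 21536/590 = 36.5 km.

36.5 km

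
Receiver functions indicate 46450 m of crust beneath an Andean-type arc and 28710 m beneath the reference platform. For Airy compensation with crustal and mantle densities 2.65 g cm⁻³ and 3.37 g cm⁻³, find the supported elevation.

Excess crust Δ = 46450 m − 28710 m = 17740 m, split between elevation h and root r with h + r = Δ.
Airy balance ρ_c h = (ρ_m − ρ_c) r gives r = h ρ_c/(ρ_m − ρ_c), so h (1 + ρ_c/(ρ_m − ρ_c)) = Δ, i.e. h = Δ (ρ_m − ρ_c)/ρ_m.
h = 17740 m × 0.72/3.37 = 3790 m.

3790 m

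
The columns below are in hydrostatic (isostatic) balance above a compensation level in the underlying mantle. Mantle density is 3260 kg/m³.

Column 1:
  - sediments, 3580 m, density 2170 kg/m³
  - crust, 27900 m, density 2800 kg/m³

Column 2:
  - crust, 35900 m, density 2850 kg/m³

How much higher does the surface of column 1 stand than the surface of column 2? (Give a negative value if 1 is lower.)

For any compensation level in the mantle, the mantle terms cancel and isostasy reduces to e = (Σt_1 − Σt_2) − (Σ(ρt)_1 − Σ(ρt)_2) / ρ_m.
Σt_1 = 31480 m; Σt_2 = 35900 m; Σ(ρt)_1 = 85888600; Σ(ρt)_2 = 102315000 (in m·kg/m³).
e = (31480 − 35900) − (85888600 − 102315000) / 3260 = 619 m.

619 m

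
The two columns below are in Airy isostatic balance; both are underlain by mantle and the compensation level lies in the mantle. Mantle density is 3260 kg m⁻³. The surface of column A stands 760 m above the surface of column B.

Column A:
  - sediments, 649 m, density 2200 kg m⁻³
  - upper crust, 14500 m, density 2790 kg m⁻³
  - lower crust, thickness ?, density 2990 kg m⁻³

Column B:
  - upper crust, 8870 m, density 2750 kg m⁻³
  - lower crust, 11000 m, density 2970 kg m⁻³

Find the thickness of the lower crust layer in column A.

Take the compensation level at the base of the deeper column (depth z_c below the surface of column A) and equate Σ ρ_i t_i down to z_c; mantle fills any gap and the z_c terms cancel.
Column A: 649×2200 + 14500×2790 + x×2990 + (z_c − 15149 − x)×3260
Column B: 760×0 + 8870×2750 + 11000×2970 + (z_c − 760 − 19870)×3260
The z_c×3260 term appears on both sides and cancels. Collect the known terms of each column as K = Σ(ρt)_known − 3260 × (depth of known layers): K_A = 41882800 − 3260×15149 = −7502940; K_B = 57062500 − 3260×(760 + 19870) = −10191300.
Balance: K_A − x×(3260 − 2990) = K_B, so x = (K_A − K_B)/(3260 − 2990) = 2688360/270 = 9960 m.

9960 m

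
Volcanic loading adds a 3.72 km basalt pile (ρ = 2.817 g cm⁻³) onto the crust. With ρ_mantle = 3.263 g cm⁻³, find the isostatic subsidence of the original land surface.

3.21 km

Subaerial loading: s = t ρ_load / ρ_m.
s = 3.72 km × 2.817/3.263 = 3.21 km.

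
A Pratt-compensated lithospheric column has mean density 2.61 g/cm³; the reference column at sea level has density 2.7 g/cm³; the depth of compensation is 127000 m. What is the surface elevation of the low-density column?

ρ_ref D = ρ (D + h) → h = D (ρ_ref − ρ)/ρ.
h = 127000 m × (2.7 − 2.61)/2.61 = 4380 m.

4380 m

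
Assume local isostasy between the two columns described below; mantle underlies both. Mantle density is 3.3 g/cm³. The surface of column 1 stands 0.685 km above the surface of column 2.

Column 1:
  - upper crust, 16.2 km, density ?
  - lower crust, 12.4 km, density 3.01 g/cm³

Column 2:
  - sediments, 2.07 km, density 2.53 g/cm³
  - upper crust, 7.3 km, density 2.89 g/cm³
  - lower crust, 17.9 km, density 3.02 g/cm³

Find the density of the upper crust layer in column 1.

Take the compensation level at the base of the deeper column (depth z_c below the surface of column 1) and equate Σ ρ_i t_i down to z_c; mantle fills any gap and the z_c terms cancel.
Column 1: 16.2×ρ + 12.4×3.01 + (z_c − 28.6)×3.3
Column 2: 0.685×0 + 2.07×2.53 + 7.3×2.89 + 17.9×3.02 + (z_c − 0.685 − 27.27)×3.3
The z_c×3.3 term appears on both sides and cancels. Collect the known terms of each column as K = Σ(ρt)_known − 3.3 × (depth of known layers): K_1 = 37.324 − 3.3×28.6 = −57.056; K_2 = 80.3921 − 3.3×(0.685 + 27.27) = −11.8594.
Balance: K_1 + 16.2×ρ = K_2, so ρ = (K_2 − K_1)/16.2 = 45.1966/16.2 = 2.79 g/cm³.

2.79 g/cm³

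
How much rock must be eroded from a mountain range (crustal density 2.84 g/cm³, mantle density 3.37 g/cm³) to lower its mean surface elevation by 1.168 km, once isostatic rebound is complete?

Net drop Δ = e − u = e − e ρ_c/ρ_m = e (ρ_m − ρ_c)/ρ_m.
e = Δ ρ_m/(ρ_m − ρ_c) = 1.168 km × 3.37/0.53 = 7.43 km.

7.43 km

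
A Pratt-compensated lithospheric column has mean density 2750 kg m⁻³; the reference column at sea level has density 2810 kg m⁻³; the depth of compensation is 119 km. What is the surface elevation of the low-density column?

2.6 km

ρ_ref D = ρ (D + h) → h = D (ρ_ref − ρ)/ρ.
h = 119 km × (2810 − 2750)/2750 = 2.6 km.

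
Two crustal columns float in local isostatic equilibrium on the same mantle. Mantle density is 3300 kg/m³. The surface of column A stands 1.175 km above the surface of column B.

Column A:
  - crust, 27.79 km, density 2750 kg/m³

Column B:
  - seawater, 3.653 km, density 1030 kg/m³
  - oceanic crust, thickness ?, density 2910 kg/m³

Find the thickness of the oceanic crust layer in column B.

7.99 km

Take the compensation level at the base of the deeper column (depth z_c below the surface of column A) and equate Σ ρ_i t_i down to z_c; mantle fills any gap and the z_c terms cancel.
Column A: 27.79×2750 + (z_c − 27.79)×3300
Column B: 1.175×0 + 3.653×1030 + x×2910 + (z_c − 1.175 − 3.653 − x)×3300
The z_c×3300 term appears on both sides and cancels. Collect the known terms of each column as K = Σ(ρt)_known − 3300 × (depth of known layers): K_A = 76422.5 − 3300×27.79 = −15284.5; K_B = 3762.59 − 3300×(1.175 + 3.653) = −12169.81.
Balance: K_A = K_B − x×(3300 − 2910), so x = (K_B − K_A)/(3300 − 2910) = 3114.69/390 = 7.99 km.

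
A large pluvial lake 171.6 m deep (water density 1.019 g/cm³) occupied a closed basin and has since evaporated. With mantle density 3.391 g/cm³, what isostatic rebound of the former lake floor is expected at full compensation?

u = d ρ_w/ρ_m = 171.6 m × 1.019/3.391 = 51.6 m.

51.6 m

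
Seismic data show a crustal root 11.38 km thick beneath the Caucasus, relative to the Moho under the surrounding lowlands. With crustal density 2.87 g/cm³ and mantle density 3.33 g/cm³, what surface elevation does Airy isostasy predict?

Balancing pressure at the compensation depth: ρ_c h = (ρ_m − ρ_c) r.
h = r (ρ_m − ρ_c) / ρ_c = 11.38 km × (3.33 − 2.87) / 2.87 = 1.82 km.

1.82 km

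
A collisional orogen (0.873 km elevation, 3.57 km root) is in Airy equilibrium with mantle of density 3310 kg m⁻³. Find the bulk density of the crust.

2660 kg m⁻³

ρ_c h = (ρ_m − ρ_c) r → ρ_c (h + r) = ρ_m r → ρ_c = ρ_m r / (h + r).
ρ_c = 3310 × 3.57 km / (0.873 km + 3.57 km) = 2660 kg m⁻³.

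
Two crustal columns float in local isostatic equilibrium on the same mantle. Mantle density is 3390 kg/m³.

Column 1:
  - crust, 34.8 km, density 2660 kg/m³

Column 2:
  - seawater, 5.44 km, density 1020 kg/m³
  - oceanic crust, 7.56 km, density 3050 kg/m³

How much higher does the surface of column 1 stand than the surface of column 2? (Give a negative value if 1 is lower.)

2.93 km

For any compensation level in the mantle, the mantle terms cancel and isostasy reduces to e = (Σt_1 − Σt_2) − (Σ(ρt)_1 − Σ(ρt)_2) / ρ_m.
Σt_1 = 34.8 km; Σt_2 = 13 km; Σ(ρt)_1 = 92568; Σ(ρt)_2 = 28606.8 (in km·kg/m³).
e = (34.8 − 13) − (92568 − 28606.8) / 3390 = 2.93 km.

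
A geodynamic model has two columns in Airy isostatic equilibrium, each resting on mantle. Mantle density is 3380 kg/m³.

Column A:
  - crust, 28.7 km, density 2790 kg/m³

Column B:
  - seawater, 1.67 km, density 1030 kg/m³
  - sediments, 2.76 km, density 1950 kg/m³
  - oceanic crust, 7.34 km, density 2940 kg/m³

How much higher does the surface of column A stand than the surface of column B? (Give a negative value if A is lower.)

1.73 km

For any compensation level in the mantle, the mantle terms cancel and isostasy reduces to e = (Σt_A − Σt_B) − (Σ(ρt)_A − Σ(ρt)_B) / ρ_m.
Σt_A = 28.7 km; Σt_B = 11.77 km; Σ(ρt)_A = 80073; Σ(ρt)_B = 28681.7 (in km·kg/m³).
e = (28.7 − 11.77) − (80073 − 28681.7) / 3380 = 1.73 km.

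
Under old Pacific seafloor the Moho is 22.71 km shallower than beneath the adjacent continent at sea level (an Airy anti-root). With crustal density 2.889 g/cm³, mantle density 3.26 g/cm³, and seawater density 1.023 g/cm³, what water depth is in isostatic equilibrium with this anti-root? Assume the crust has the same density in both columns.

4.52 km

Replacing a thickness d of crust by seawater at the top must be balanced by replacing crust with mantle at the base: d (ρ_c − ρ_w) = a (ρ_m − ρ_c).
d = a (ρ_m − ρ_c)/(ρ_c − ρ_w) = 22.71 km × 0.371/1.866 = 4.52 km.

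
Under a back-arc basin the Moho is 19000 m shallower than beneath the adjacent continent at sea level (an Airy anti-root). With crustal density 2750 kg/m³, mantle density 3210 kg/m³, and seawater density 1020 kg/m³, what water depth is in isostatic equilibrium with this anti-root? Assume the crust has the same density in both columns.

Replacing a thickness d of crust by seawater at the top must be balanced by replacing crust with mantle at the base: d (ρ_c − ρ_w) = a (ρ_m − ρ_c).
d = a (ρ_m − ρ_c)/(ρ_c − ρ_w) = 19000 m × 460/1730 = 5050 m.

5050 m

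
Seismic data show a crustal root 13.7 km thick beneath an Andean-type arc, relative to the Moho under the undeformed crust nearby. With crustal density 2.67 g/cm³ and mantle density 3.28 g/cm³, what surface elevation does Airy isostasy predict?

3.13 km

Isostatic balance requires: ρ_c h = (ρ_m − ρ_c) r.
h = r (ρ_m − ρ_c) / ρ_c = 13.7 km × (3.28 − 2.67) / 2.67 = 3.13 km.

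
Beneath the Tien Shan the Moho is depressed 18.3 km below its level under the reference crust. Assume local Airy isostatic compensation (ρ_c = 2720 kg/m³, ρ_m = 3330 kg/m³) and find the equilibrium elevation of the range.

4.1 km

Equating mass per unit area of the two columns: ρ_c h = (ρ_m − ρ_c) r.
h = r (ρ_m − ρ_c) / ρ_c = 18.3 km × (3330 − 2720) / 2720 = 4.1 km.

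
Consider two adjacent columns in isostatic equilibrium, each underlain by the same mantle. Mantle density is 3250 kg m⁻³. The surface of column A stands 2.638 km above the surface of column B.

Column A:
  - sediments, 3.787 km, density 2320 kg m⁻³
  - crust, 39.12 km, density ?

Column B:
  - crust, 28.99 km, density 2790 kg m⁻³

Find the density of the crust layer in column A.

2780 kg m⁻³

Take the compensation level at the base of the deeper column (depth z_c below the surface of column A) and equate Σ ρ_i t_i down to z_c; mantle fills any gap and the z_c terms cancel.
Column A: 3.787×2320 + 39.12×ρ + (z_c − 42.907)×3250
Column B: 2.638×0 + 28.99×2790 + (z_c − 2.638 − 28.99)×3250
The z_c×3250 term appears on both sides and cancels. Collect the known terms of each column as K = Σ(ρt)_known − 3250 × (depth of known layers): K_A = 8785.84 − 3250×42.907 = −130661.91; K_B = 80882.1 − 3250×(2.638 + 28.99) = −21908.9.
Balance: K_A + 39.12×ρ = K_B, so ρ = (K_B − K_A)/39.12 = 108753/39.12 = 2780 kg m⁻³.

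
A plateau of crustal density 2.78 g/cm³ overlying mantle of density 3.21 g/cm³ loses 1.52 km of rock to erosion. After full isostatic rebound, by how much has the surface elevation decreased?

0.204 km

Rebound u = e ρ_c/ρ_m = 1.52 km × 2.78/3.21 = 1.316 km.
Net surface drop = e − u = 1.52 km − 1.316 km = e (ρ_m − ρ_c)/ρ_m = 0.204 km.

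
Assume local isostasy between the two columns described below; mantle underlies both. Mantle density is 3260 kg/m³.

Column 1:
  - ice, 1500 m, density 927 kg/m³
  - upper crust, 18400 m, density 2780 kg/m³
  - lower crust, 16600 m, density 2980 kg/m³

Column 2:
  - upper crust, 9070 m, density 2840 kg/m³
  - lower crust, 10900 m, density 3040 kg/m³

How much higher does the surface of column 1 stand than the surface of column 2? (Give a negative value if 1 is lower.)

3300 m

For any compensation level in the mantle, the mantle terms cancel and isostasy reduces to e = (Σt_1 − Σt_2) − (Σ(ρt)_1 − Σ(ρt)_2) / ρ_m.
Σt_1 = 36500 m; Σt_2 = 19970 m; Σ(ρt)_1 = 102010500; Σ(ρt)_2 = 58894800 (in m·kg/m³).
e = (36500 − 19970) − (102010500 − 58894800) / 3260 = 3300 m.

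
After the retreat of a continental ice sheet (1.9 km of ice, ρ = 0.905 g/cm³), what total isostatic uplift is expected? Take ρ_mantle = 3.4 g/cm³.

Removing the load lets mantle flow back in; uplift u satisfies ρ_ice t = ρ_m u.
u = t ρ_ice/ρ_m = 1.9 km × 0.905/3.4 = 0.506 km.

0.506 km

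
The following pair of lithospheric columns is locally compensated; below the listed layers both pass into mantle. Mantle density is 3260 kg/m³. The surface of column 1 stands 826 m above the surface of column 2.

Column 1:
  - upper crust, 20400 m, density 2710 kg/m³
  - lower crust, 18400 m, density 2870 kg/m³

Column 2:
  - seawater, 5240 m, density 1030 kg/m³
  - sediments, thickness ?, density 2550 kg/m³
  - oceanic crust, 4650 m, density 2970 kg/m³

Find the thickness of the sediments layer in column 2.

3760 m

Take the compensation level at the base of the deeper column (depth z_c below the surface of column 1) and equate Σ ρ_i t_i down to z_c; mantle fills any gap and the z_c terms cancel.
Column 1: 20400×2710 + 18400×2870 + (z_c − 38800)×3260
Column 2: 826×0 + 5240×1030 + x×2550 + 4650×2970 + (z_c − 826 − 9890 − x)×3260
The z_c×3260 term appears on both sides and cancels. Collect the known terms of each column as K = Σ(ρt)_known − 3260 × (depth of known layers): K_1 = 108092000 − 3260×38800 = −18396000; K_2 = 19207700 − 3260×(826 + 9890) = −15726460.
Balance: K_1 = K_2 − x×(3260 − 2550), so x = (K_2 − K_1)/(3260 − 2550) = 2669540/710 = 3760 m.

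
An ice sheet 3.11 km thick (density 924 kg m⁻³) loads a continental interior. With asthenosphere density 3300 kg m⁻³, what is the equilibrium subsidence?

0.871 km

Balancing pressure at the compensation depth: the ice load ρ_ice t is balanced by mantle displaced below, ρ_m s.
s = t ρ_ice / ρ_m = 3.11 km × 924/3300 = 0.871 km.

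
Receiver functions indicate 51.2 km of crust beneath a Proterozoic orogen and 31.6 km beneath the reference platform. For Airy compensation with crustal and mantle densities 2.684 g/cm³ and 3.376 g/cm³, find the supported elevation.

Excess crust Δ = 51.2 km − 31.6 km = 19.6 km, split between elevation h and root r with h + r = Δ.
Airy balance ρ_c h = (ρ_m − ρ_c) r gives r = h ρ_c/(ρ_m − ρ_c), so h (1 + ρ_c/(ρ_m − ρ_c)) = Δ, i.e. h = Δ (ρ_m − ρ_c)/ρ_m.
h = 19.6 km × 0.692/3.376 = 4.02 km.

4.02 km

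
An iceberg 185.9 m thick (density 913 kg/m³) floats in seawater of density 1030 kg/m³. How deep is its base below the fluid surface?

165 m

Draft d = t ρ_obj/ρ_fluid = 185.9 m × 913/1030 = 165 m.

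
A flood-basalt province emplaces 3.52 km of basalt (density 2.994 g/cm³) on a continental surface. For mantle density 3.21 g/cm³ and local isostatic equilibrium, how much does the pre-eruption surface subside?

3.28 km

Subaerial loading: s = t ρ_load / ρ_m.
s = 3.52 km × 2.994/3.21 = 3.28 km.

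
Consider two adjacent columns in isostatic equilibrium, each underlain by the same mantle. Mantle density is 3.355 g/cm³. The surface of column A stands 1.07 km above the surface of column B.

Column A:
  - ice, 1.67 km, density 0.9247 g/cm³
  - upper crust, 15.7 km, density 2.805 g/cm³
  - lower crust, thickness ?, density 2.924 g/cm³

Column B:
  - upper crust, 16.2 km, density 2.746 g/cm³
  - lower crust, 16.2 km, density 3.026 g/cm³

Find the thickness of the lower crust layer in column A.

Take the compensation level at the base of the deeper column (depth z_c below the surface of column A) and equate Σ ρ_i t_i down to z_c; mantle fills any gap and the z_c terms cancel.
Column A: 1.67×0.9247 + 15.7×2.805 + x×2.924 + (z_c − 17.37 − x)×3.355
Column B: 1.07×0 + 16.2×2.746 + 16.2×3.026 + (z_c − 1.07 − 32.4)×3.355
The z_c×3.355 term appears on both sides and cancels. Collect the known terms of each column as K = Σ(ρt)_known − 3.355 × (depth of known layers): K_A = 45.582749 − 3.355×17.37 = −12.693601; K_B = 93.5064 − 3.355×(1.07 + 32.4) = −18.78545.
Balance: K_A − x×(3.355 − 2.924) = K_B, so x = (K_A − K_B)/(3.355 − 2.924) = 6.09185/0.431 = 14.1 km.

14.1 km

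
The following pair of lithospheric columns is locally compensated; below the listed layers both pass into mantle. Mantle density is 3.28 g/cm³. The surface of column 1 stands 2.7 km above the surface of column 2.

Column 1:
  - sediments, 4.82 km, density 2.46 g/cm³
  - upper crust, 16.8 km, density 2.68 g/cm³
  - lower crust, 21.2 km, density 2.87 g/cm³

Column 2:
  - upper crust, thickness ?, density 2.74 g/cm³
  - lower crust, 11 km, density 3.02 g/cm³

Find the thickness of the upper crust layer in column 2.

20.4 km

Take the compensation level at the base of the deeper column (depth z_c below the surface of column 1) and equate Σ ρ_i t_i down to z_c; mantle fills any gap and the z_c terms cancel.
Column 1: 4.82×2.46 + 16.8×2.68 + 21.2×2.87 + (z_c − 42.82)×3.28
Column 2: 2.7×0 + x×2.74 + 11×3.02 + (z_c − 2.7 − 11 − x)×3.28
The z_c×3.28 term appears on both sides and cancels. Collect the known terms of each column as K = Σ(ρt)_known − 3.28 × (depth of known layers): K_1 = 117.7252 − 3.28×42.82 = −22.7244; K_2 = 33.22 − 3.28×(2.7 + 11) = −11.716.
Balance: K_1 = K_2 − x×(3.28 − 2.74), so x = (K_2 − K_1)/(3.28 − 2.74) = 11.0084/0.54 = 20.4 km.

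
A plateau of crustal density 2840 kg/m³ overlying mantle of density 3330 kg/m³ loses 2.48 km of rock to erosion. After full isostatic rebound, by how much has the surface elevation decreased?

Rebound u = e ρ_c/ρ_m = 2.48 km × 2840/3330 = 2.115 km.
Net surface drop = e − u = 2.48 km − 2.115 km = e (ρ_m − ρ_c)/ρ_m = 0.365 km.

0.365 km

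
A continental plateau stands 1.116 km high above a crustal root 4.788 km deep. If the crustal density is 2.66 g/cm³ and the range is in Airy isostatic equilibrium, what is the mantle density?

3.28 g/cm³

Airy balance: ρ_c h = (ρ_m − ρ_c) r → ρ_m = ρ_c (1 + h/r).
ρ_m = 2.66 × (1 + 1.116 km/4.788 km) = 3.28 g/cm³.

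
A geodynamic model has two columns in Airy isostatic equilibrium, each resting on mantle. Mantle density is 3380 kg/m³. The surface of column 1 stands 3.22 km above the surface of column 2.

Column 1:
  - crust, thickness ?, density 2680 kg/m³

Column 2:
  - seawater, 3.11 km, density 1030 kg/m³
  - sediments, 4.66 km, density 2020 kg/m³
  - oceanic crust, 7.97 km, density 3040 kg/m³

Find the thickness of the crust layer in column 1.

Take the compensation level at the base of the deeper column (depth z_c below the surface of column 1) and equate Σ ρ_i t_i down to z_c; mantle fills any gap and the z_c terms cancel.
Column 1: x×2680 + (z_c − 0 − x)×3380
Column 2: 3.22×0 + 3.11×1030 + 4.66×2020 + 7.97×3040 + (z_c − 3.22 − 15.74)×3380
The z_c×3380 term appears on both sides and cancels. Collect the known terms of each column as K = Σ(ρt)_known − 3380 × (depth of known layers): K_1 = 0 − 3380×0 = 0; K_2 = 36845.3 − 3380×(3.22 + 15.74) = −27239.5.
Balance: K_1 − x×(3380 − 2680) = K_2, so x = (K_1 − K_2)/(3380 − 2680) = 27239.5/700 = 38.9 km.

38.9 km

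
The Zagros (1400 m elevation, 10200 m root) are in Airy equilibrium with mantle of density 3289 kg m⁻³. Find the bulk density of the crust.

ρ_c h = (ρ_m − ρ_c) r → ρ_c (h + r) = ρ_m r → ρ_c = ρ_m r / (h + r).
ρ_c = 3289 × 10200 m / (1400 m + 10200 m) = 2890 kg m⁻³.

2890 kg m⁻³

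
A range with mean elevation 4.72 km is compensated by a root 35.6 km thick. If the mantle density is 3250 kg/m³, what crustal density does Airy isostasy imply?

2870 kg/m³

ρ_c h = (ρ_m − ρ_c) r → ρ_c (h + r) = ρ_m r → ρ_c = ρ_m r / (h + r).
ρ_c = 3250 × 35.6 km / (4.72 km + 35.6 km) = 2870 kg/m³.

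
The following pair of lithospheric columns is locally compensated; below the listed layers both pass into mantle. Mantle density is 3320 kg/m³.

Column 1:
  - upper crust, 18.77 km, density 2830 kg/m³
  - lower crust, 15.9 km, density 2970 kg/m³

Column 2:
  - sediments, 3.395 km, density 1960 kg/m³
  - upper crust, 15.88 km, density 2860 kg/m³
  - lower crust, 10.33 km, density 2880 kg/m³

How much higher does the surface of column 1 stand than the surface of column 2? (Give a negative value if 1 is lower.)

For any compensation level in the mantle, the mantle terms cancel and isostasy reduces to e = (Σt_1 − Σt_2) − (Σ(ρt)_1 − Σ(ρt)_2) / ρ_m.
Σt_1 = 34.67 km; Σt_2 = 29.605 km; Σ(ρt)_1 = 100342.1; Σ(ρt)_2 = 81821.4 (in km·kg/m³).
e = (34.67 − 29.605) − (100342.1 − 81821.4) / 3320 = −0.514 km.

−0.514 km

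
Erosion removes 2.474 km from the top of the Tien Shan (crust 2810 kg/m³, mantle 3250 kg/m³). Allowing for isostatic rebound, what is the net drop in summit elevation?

Rebound u = e ρ_c/ρ_m = 2.474 km × 2810/3250 = 2.139 km.
Net surface drop = e − u = 2.474 km − 2.139 km = e (ρ_m − ρ_c)/ρ_m = 0.335 km.

0.335 km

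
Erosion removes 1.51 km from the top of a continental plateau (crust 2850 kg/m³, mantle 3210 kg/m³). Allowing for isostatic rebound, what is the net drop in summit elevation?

Rebound u = e ρ_c/ρ_m = 1.51 km × 2850/3210 = 1.341 km.
Net surface drop = e − u = 1.51 km − 1.341 km = e (ρ_m − ρ_c)/ρ_m = 0.169 km.

0.169 km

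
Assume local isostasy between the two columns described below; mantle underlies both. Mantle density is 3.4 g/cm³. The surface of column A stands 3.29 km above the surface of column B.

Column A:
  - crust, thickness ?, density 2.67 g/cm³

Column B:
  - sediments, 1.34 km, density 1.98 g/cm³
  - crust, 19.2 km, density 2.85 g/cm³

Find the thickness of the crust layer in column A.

32.4 km

Take the compensation level at the base of the deeper column (depth z_c below the surface of column A) and equate Σ ρ_i t_i down to z_c; mantle fills any gap and the z_c terms cancel.
Column A: x×2.67 + (z_c − 0 − x)×3.4
Column B: 3.29×0 + 1.34×1.98 + 19.2×2.85 + (z_c − 3.29 − 20.54)×3.4
The z_c×3.4 term appears on both sides and cancels. Collect the known terms of each column as K = Σ(ρt)_known − 3.4 × (depth of known layers): K_A = 0 − 3.4×0 = 0; K_B = 57.3732 − 3.4×(3.29 + 20.54) = −23.6488.
Balance: K_A − x×(3.4 − 2.67) = K_B, so x = (K_A − K_B)/(3.4 − 2.67) = 23.6488/0.73 = 32.4 km.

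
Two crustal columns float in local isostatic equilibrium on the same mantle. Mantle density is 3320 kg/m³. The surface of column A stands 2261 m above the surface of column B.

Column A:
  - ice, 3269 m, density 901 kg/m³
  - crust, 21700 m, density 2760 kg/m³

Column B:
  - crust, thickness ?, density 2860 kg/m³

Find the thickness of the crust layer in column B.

27300 m

Take the compensation level at the base of the deeper column (depth z_c below the surface of column A) and equate Σ ρ_i t_i down to z_c; mantle fills any gap and the z_c terms cancel.
Column A: 3269×901 + 21700×2760 + (z_c − 24969)×3320
Column B: 2261×0 + x×2860 + (z_c − 2261 − 0 − x)×3320
The z_c×3320 term appears on both sides and cancels. Collect the known terms of each column as K = Σ(ρt)_known − 3320 × (depth of known layers): K_A = 62837369 − 3320×24969 = −20059711; K_B = 0 − 3320×(2261 + 0) = −7506520.
Balance: K_A = K_B − x×(3320 − 2860), so x = (K_B − K_A)/(3320 − 2860) = 12553200/460 = 27300 m.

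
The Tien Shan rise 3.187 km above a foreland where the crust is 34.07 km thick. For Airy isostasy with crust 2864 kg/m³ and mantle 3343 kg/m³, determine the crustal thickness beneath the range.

56.3 km

Root depth r = h ρ_c / (ρ_m − ρ_c) = 3.187 km × 2864 / 479 = 19.06 km.
Total thickness = T + h + r = 34.07 km + 3.187 km + 19.06 km = 56.3 km.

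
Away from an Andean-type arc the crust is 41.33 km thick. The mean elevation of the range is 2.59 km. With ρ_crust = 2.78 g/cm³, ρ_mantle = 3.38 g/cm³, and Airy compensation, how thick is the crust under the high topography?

55.9 km

Root depth r = h ρ_c / (ρ_m − ρ_c) = 2.59 km × 2.78 / 0.6 = 12 km.
Total thickness = T + h + r = 41.33 km + 2.59 km + 12 km = 55.9 km.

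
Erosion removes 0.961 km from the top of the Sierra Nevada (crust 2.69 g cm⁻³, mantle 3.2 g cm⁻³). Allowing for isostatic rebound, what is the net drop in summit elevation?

Rebound u = e ρ_c/ρ_m = 0.961 km × 2.69/3.2 = 0.8078 km.
Net surface drop = e − u = 0.961 km − 0.8078 km = e (ρ_m − ρ_c)/ρ_m = 0.153 km.

0.153 km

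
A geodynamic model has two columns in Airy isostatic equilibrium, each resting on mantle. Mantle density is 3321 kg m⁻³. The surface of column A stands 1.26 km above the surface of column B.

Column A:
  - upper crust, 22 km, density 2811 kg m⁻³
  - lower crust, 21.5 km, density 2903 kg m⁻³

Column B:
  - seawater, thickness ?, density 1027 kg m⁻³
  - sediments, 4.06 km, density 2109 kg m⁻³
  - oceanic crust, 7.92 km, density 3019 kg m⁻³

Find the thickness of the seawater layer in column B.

3.8 km

Take the compensation level at the base of the deeper column (depth z_c below the surface of column A) and equate Σ ρ_i t_i down to z_c; mantle fills any gap and the z_c terms cancel.
Column A: 22×2811 + 21.5×2903 + (z_c − 43.5)×3321
Column B: 1.26×0 + x×1027 + 4.06×2109 + 7.92×3019 + (z_c − 1.26 − 11.98 − x)×3321
The z_c×3321 term appears on both sides and cancels. Collect the known terms of each column as K = Σ(ρt)_known − 3321 × (depth of known layers): K_A = 124256.5 − 3321×43.5 = −20207; K_B = 32473.02 − 3321×(1.26 + 11.98) = −11497.02.
Balance: K_A = K_B − x×(3321 − 1027), so x = (K_B − K_A)/(3321 − 1027) = 8709.98/2294 = 3.8 km.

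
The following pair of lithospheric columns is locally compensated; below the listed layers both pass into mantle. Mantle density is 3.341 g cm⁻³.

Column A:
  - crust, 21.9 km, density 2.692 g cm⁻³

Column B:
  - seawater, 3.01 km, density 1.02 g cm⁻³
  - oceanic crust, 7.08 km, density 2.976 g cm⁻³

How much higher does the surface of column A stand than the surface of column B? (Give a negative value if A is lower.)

1.39 km

For any compensation level in the mantle, the mantle terms cancel and isostasy reduces to e = (Σt_A − Σt_B) − (Σ(ρt)_A − Σ(ρt)_B) / ρ_m.
Σt_A = 21.9 km; Σt_B = 10.09 km; Σ(ρt)_A = 58.9548; Σ(ρt)_B = 24.14028 (in km·g cm⁻³).
e = (21.9 − 10.09) − (58.9548 − 24.14028) / 3.341 = 1.39 km.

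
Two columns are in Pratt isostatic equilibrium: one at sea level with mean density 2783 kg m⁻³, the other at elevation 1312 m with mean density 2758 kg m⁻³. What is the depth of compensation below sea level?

ρ_ref D = ρ (D + h) → D (ρ_ref − ρ) = ρ h.
D = ρ h/(ρ_ref − ρ) = 2758 × 1312 m/(2783 − 2758) = 145000 m.

145000 m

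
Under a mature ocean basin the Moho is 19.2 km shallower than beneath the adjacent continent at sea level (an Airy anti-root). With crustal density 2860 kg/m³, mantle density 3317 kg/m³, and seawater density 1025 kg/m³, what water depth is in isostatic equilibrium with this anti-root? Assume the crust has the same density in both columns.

Replacing a thickness d of crust by seawater at the top must be balanced by replacing crust with mantle at the base: d (ρ_c − ρ_w) = a (ρ_m − ρ_c).
d = a (ρ_m − ρ_c)/(ρ_c − ρ_w) = 19.2 km × 457/1835 = 4.78 km.

4.78 km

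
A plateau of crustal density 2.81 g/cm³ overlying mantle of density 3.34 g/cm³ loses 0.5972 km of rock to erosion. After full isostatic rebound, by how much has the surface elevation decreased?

0.0948 km

Rebound u = e ρ_c/ρ_m = 0.5972 km × 2.81/3.34 = 0.5024 km.
Net surface drop = e − u = 0.5972 km − 0.5024 km = e (ρ_m − ρ_c)/ρ_m = 0.0948 km.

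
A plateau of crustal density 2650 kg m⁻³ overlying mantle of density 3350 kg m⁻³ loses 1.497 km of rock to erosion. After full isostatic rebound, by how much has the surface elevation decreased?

Rebound u = e ρ_c/ρ_m = 1.497 km × 2650/3350 = 1.184 km.
Net surface drop = e − u = 1.497 km − 1.184 km = e (ρ_m − ρ_c)/ρ_m = 0.313 km.

0.313 km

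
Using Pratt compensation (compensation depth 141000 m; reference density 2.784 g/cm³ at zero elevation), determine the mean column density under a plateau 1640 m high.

Pratt balance: ρ_ref D = ρ (D + h).
ρ = ρ_ref D/(D + h) = 2.784 × 141000 m/(141000 m + 1640 m) = 2.75 g/cm³.

2.75 g/cm³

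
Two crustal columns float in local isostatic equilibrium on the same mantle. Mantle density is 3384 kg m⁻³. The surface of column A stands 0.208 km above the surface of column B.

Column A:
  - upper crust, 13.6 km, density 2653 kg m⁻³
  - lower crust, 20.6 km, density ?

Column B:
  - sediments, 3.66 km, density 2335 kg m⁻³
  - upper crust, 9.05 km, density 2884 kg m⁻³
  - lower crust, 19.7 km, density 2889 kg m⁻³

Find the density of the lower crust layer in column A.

2950 kg m⁻³

Take the compensation level at the base of the deeper column (depth z_c below the surface of column A) and equate Σ ρ_i t_i down to z_c; mantle fills any gap and the z_c terms cancel.
Column A: 13.6×2653 + 20.6×ρ + (z_c − 34.2)×3384
Column B: 0.208×0 + 3.66×2335 + 9.05×2884 + 19.7×2889 + (z_c − 0.208 − 32.41)×3384
The z_c×3384 term appears on both sides and cancels. Collect the known terms of each column as K = Σ(ρt)_known − 3384 × (depth of known layers): K_A = 36080.8 − 3384×34.2 = −79652; K_B = 91559.6 − 3384×(0.208 + 32.41) = −18819.712.
Balance: K_A + 20.6×ρ = K_B, so ρ = (K_B − K_A)/20.6 = 60832.3/20.6 = 2950 kg m⁻³.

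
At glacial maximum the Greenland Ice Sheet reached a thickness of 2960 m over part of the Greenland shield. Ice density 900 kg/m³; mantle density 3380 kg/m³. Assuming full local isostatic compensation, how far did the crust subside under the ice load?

788 m

In Airy isostatic equilibrium: the ice load ρ_ice t is balanced by mantle displaced below, ρ_m s.
s = t ρ_ice / ρ_m = 2960 m × 900/3380 = 788 m.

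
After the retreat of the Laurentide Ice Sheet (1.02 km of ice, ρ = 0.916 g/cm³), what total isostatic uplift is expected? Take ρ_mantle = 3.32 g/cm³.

Removing the load lets mantle flow back in; uplift u satisfies ρ_ice t = ρ_m u.
u = t ρ_ice/ρ_m = 1.02 km × 0.916/3.32 = 0.281 km.

0.281 km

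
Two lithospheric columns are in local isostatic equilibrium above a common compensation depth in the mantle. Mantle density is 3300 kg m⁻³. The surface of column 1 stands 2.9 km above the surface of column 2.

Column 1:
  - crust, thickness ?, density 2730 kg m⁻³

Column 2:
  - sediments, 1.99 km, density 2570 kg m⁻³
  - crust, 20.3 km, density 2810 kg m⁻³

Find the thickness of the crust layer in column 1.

36.8 km

Take the compensation level at the base of the deeper column (depth z_c below the surface of column 1) and equate Σ ρ_i t_i down to z_c; mantle fills any gap and the z_c terms cancel.
Column 1: x×2730 + (z_c − 0 − x)×3300
Column 2: 2.9×0 + 1.99×2570 + 20.3×2810 + (z_c − 2.9 − 22.29)×3300
The z_c×3300 term appears on both sides and cancels. Collect the known terms of each column as K = Σ(ρt)_known − 3300 × (depth of known layers): K_1 = 0 − 3300×0 = 0; K_2 = 62157.3 − 3300×(2.9 + 22.29) = −20969.7.
Balance: K_1 − x×(3300 − 2730) = K_2, so x = (K_1 − K_2)/(3300 − 2730) = 20969.7/570 = 36.8 km.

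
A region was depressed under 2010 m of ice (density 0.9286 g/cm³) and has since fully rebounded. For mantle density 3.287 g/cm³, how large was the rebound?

Removing the load lets mantle flow back in; uplift u satisfies ρ_ice t = ρ_m u.
u = t ρ_ice/ρ_m = 2010 m × 0.9286/3.287 = 568 m.

568 m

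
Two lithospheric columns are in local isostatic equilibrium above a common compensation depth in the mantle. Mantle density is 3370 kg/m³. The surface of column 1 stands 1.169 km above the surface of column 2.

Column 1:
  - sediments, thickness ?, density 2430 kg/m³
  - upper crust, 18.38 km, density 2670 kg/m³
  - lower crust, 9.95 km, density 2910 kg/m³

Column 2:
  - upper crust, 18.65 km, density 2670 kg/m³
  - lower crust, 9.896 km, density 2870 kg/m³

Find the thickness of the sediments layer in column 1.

4.79 km

Take the compensation level at the base of the deeper column (depth z_c below the surface of column 1) and equate Σ ρ_i t_i down to z_c; mantle fills any gap and the z_c terms cancel.
Column 1: x×2430 + 18.38×2670 + 9.95×2910 + (z_c − 28.33 − x)×3370
Column 2: 1.169×0 + 18.65×2670 + 9.896×2870 + (z_c − 1.169 − 28.546)×3370
The z_c×3370 term appears on both sides and cancels. Collect the known terms of each column as K = Σ(ρt)_known − 3370 × (depth of known layers): K_1 = 78029.1 − 3370×28.33 = −17443; K_2 = 78197.02 − 3370×(1.169 + 28.546) = −21942.53.
Balance: K_1 − x×(3370 − 2430) = K_2, so x = (K_1 − K_2)/(3370 − 2430) = 4499.53/940 = 4.79 km.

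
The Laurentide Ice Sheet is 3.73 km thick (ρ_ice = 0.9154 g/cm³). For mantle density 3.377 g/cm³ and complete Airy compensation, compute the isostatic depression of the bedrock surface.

1.01 km

For local isostatic compensation: the ice load ρ_ice t is balanced by mantle displaced below, ρ_m s.
s = t ρ_ice / ρ_m = 3.73 km × 0.9154/3.377 = 1.01 km.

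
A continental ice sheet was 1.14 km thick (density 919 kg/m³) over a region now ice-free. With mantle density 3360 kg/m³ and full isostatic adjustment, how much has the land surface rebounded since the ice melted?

0.312 km

Removing the load lets mantle flow back in; uplift u satisfies ρ_ice t = ρ_m u.
u = t ρ_ice/ρ_m = 1.14 km × 919/3360 = 0.312 km.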